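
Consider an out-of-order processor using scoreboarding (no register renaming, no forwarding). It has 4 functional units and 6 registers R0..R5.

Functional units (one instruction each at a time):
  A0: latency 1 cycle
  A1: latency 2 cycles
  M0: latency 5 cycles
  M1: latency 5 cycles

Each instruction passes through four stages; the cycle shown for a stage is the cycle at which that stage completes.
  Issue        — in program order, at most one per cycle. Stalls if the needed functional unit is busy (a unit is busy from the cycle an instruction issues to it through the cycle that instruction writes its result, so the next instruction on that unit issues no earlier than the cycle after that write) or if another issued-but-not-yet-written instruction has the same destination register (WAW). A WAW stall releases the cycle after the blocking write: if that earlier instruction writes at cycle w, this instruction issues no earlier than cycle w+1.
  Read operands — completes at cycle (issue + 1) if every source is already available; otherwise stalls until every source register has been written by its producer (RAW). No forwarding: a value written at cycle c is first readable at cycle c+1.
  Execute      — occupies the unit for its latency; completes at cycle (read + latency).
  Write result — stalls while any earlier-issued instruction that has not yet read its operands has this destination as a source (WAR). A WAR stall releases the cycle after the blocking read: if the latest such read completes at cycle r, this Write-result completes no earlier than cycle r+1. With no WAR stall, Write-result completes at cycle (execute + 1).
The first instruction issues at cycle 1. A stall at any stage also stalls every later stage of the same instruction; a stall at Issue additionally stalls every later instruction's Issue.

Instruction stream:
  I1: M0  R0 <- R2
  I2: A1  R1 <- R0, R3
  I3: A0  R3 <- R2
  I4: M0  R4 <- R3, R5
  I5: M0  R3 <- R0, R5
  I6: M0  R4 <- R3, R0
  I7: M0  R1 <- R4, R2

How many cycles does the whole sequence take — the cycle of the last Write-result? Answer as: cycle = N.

cycle = 41

c1: I1→M0
c2: I1 RO, I2→A1
c3: I3→A0
c4: I3 RO
c5: I3 EX
c7: I1 EX
c8: I1 WR R0
c9: I2 RO, I4→M0
c10: I3 WR R3
c11: I2 EX, I4 RO
c12: I2 WR R1
c16: I4 EX
c17: I4 WR R4
c18: I5→M0
c19: I5 RO
c24: I5 EX
c25: I5 WR R3
c26: I6→M0
c27: I6 RO
c32: I6 EX
c33: I6 WR R4
c34: I7→M0
c35: I7 RO
c40: I7 EX
c41: I7 WR R1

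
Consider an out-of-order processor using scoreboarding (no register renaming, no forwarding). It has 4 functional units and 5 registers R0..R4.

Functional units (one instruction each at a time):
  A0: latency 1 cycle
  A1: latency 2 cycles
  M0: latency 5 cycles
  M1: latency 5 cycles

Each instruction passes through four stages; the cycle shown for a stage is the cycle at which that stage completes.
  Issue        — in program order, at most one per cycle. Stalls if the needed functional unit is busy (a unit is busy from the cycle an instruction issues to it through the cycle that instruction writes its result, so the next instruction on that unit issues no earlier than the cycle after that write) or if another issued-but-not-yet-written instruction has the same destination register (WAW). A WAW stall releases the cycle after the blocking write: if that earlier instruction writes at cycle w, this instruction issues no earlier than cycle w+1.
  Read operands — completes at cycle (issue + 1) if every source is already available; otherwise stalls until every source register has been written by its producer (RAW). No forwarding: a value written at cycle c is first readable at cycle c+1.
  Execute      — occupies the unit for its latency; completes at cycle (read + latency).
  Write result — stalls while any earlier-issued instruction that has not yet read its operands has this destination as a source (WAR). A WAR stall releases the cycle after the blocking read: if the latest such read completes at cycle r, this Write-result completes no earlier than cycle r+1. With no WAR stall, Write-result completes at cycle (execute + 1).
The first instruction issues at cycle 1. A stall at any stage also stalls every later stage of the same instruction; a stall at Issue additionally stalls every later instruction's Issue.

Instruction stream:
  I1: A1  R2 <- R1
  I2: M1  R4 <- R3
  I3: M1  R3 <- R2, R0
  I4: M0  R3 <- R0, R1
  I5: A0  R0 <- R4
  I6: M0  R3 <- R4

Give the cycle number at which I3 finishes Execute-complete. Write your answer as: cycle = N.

cycle = 16

c1: I1→A1
c2: I1 RO · I2→M1
c3: I2 RO
c4: I1 EX
c5: I1 WR R2
c8: I2 EX
c9: I2 WR R4
c10: I3→M1
c11: I3 RO
c16: I3 EX
c17: I3 WR R3
c18: I4→M0
c19: I4 RO · I5→A0
c20: I5 RO
c21: I5 EX
c22: I5 WR R0
c24: I4 EX
c25: I4 WR R3
c26: I6→M0
c27: I6 RO
c32: I6 EX
c33: I6 WR R3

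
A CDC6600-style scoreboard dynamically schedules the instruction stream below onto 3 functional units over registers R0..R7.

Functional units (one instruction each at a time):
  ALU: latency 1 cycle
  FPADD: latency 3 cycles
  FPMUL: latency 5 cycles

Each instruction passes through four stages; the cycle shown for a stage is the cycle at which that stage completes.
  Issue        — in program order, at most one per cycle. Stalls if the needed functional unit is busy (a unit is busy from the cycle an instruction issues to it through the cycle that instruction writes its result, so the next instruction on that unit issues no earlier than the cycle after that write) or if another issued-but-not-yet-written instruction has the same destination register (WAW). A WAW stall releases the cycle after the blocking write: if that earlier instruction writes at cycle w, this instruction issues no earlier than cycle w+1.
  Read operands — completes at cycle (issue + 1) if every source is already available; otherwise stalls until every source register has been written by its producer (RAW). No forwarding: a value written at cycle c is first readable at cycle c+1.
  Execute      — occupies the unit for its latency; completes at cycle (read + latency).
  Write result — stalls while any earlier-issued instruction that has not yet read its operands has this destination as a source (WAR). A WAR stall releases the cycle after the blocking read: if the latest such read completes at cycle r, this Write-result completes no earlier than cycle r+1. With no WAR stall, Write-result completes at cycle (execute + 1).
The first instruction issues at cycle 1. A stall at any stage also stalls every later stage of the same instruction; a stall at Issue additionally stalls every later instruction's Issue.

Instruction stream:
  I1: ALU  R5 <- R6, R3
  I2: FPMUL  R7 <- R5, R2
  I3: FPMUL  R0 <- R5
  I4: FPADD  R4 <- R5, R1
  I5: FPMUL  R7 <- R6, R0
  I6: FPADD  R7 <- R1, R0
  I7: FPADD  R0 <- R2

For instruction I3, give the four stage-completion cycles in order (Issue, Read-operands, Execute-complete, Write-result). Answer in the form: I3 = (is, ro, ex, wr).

t=1  I1→ALU
t=2  I1 RO; I2→FPMUL
t=3  I1 EX
t=4  I1 WR R5
t=5  I2 RO
t=10  I2 EX
t=11  I2 WR R7
t=12  I3→FPMUL
t=13  I3 RO; I4→FPADD
t=14  I4 RO
t=17  I4 EX
t=18  I3 EX; I4 WR R4
t=19  I3 WR R0
t=20  I5→FPMUL
t=21  I5 RO
t=26  I5 EX
t=27  I5 WR R7
t=28  I6→FPADD
t=29  I6 RO
t=32  I6 EX
t=33  I6 WR R7
t=34  I7→FPADD
t=35  I7 RO
t=38  I7 EX
t=39  I7 WR R0

I3 = (12, 13, 18, 19)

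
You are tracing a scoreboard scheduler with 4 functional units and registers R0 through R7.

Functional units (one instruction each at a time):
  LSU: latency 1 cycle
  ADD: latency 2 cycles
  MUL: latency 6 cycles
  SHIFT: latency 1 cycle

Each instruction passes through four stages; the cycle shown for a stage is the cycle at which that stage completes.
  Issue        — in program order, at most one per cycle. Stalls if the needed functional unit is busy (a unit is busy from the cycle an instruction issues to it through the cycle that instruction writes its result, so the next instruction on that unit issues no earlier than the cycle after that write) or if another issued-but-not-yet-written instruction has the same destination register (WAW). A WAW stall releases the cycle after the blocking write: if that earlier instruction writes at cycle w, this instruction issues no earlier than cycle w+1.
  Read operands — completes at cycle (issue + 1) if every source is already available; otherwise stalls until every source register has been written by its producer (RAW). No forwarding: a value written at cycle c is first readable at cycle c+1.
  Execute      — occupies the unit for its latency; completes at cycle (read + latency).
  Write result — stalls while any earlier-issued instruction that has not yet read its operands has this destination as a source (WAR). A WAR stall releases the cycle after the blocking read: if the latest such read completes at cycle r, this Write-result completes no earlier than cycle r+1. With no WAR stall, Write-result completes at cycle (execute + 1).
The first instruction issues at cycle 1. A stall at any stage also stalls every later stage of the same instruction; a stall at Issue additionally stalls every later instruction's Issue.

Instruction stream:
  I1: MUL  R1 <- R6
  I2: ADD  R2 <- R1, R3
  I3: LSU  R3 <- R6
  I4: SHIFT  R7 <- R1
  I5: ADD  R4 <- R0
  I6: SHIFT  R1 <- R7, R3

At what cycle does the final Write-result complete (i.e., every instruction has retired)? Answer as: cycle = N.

cycle = 18

I1  is:1  ro:2  ex:8  wr:9
I2  is:2  ro:10  ex:12  wr:13  — RAW R1: wait I1 write@9
I3  is:3  ro:4  ex:5  wr:11  — WAR R3: wait I2 read@10
I4  is:4  ro:10  ex:11  wr:12  — RAW R1: wait I1 write@9
I5  is:14  ro:15  ex:17  wr:18  — struct: ADD busy until I2 writes@13
I6  is:15  ro:16  ex:17  wr:18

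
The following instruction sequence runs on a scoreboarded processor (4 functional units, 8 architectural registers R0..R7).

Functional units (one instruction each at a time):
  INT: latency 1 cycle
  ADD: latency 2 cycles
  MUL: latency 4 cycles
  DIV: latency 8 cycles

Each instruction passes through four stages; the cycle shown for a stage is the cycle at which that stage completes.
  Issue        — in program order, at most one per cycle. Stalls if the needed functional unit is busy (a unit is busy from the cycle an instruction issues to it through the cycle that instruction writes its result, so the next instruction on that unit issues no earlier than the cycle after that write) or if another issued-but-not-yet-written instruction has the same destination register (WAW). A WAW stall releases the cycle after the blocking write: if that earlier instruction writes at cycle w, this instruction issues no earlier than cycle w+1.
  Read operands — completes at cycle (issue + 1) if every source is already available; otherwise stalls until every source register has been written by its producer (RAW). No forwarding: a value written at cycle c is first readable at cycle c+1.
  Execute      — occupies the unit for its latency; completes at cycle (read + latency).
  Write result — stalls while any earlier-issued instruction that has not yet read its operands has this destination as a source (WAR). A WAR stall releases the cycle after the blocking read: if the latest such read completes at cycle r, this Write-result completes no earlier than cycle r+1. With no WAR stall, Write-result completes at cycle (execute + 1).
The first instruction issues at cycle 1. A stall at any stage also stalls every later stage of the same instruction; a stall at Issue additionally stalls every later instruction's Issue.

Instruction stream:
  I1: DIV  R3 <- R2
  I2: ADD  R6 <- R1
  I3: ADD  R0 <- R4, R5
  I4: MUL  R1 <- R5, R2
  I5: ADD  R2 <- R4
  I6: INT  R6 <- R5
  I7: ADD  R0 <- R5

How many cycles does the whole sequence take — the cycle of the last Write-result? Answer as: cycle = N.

I1 -> (1, 2, 10, 11)
I2 -> (2, 3, 5, 6)
I3 -> (7, 8, 10, 11)  // struct: ADD busy until I2 writes@6
I4 -> (8, 9, 13, 14)
I5 -> (12, 13, 15, 16)  // struct: ADD busy until I3 writes@11
I6 -> (13, 14, 15, 16)
I7 -> (17, 18, 20, 21)  // struct: ADD busy until I5 writes@16

cycle = 21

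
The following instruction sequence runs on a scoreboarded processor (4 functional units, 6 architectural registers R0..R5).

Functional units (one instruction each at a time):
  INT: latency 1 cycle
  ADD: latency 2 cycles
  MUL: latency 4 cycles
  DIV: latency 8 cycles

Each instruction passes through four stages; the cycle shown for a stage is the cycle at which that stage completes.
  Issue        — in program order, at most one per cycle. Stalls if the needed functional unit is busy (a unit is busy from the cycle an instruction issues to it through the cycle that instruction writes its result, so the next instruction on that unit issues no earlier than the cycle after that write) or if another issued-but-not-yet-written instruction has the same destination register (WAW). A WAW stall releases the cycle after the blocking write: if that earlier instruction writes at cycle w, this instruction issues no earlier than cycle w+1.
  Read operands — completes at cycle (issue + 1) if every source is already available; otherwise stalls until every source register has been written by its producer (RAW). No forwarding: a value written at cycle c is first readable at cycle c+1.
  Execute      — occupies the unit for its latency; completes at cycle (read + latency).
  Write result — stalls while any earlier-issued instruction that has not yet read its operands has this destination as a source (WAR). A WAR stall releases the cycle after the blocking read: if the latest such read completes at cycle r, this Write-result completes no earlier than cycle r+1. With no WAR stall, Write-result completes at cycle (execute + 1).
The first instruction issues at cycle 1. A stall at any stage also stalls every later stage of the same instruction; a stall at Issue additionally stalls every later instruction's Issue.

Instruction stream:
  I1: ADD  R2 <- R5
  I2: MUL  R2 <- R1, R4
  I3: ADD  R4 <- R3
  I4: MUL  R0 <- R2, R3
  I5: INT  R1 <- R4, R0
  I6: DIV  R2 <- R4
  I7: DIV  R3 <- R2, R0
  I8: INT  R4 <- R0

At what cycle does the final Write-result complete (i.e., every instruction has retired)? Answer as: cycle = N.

cycle = 36

1) issue 1, read 2, done 4, write 5
2) issue 6, read 7, done 11, write 12  <WAW R2: wait I1 write@5>
3) issue 7, read 8, done 10, write 11
4) issue 13, read 14, done 18, write 19  <struct: MUL busy until I2 writes@12>
5) issue 14, read 20, done 21, write 22  <RAW R0: wait I4 write@19>
6) issue 15, read 16, done 24, write 25
7) issue 26, read 27, done 35, write 36  <struct: DIV busy until I6 writes@25>
8) issue 27, read 28, done 29, write 30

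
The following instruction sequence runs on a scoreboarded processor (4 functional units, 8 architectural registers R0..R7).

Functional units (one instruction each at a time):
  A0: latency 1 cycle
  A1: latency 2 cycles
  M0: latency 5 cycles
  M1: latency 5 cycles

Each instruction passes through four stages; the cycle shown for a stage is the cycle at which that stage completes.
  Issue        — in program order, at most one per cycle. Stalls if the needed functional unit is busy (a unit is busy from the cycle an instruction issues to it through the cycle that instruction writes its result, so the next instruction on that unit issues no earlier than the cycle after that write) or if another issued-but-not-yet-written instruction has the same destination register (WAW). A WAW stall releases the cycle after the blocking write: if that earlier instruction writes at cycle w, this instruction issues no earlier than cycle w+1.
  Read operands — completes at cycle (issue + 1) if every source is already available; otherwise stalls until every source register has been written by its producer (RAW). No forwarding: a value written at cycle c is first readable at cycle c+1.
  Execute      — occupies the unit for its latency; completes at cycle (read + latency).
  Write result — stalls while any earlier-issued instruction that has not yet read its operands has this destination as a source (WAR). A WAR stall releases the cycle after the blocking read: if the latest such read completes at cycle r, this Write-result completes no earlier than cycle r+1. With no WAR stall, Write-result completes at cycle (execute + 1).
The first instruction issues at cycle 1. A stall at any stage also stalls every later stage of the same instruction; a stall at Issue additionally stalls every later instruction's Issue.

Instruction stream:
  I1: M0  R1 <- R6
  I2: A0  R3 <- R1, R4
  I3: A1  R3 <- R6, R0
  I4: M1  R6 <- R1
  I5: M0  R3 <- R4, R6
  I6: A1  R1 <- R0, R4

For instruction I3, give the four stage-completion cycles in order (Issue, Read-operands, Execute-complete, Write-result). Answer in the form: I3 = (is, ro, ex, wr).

1) issue 1, read 2, done 7, write 8
2) issue 2, read 9, done 10, write 11  <RAW R1: wait I1 write@8>
3) issue 12, read 13, done 15, write 16  <WAW R3: wait I2 write@11>
4) issue 13, read 14, done 19, write 20
5) issue 17, read 21, done 26, write 27  <WAW R3: wait I3 write@16 / RAW R6: wait I4 write@20>
6) issue 18, read 19, done 21, write 22

I3 = (12, 13, 15, 16)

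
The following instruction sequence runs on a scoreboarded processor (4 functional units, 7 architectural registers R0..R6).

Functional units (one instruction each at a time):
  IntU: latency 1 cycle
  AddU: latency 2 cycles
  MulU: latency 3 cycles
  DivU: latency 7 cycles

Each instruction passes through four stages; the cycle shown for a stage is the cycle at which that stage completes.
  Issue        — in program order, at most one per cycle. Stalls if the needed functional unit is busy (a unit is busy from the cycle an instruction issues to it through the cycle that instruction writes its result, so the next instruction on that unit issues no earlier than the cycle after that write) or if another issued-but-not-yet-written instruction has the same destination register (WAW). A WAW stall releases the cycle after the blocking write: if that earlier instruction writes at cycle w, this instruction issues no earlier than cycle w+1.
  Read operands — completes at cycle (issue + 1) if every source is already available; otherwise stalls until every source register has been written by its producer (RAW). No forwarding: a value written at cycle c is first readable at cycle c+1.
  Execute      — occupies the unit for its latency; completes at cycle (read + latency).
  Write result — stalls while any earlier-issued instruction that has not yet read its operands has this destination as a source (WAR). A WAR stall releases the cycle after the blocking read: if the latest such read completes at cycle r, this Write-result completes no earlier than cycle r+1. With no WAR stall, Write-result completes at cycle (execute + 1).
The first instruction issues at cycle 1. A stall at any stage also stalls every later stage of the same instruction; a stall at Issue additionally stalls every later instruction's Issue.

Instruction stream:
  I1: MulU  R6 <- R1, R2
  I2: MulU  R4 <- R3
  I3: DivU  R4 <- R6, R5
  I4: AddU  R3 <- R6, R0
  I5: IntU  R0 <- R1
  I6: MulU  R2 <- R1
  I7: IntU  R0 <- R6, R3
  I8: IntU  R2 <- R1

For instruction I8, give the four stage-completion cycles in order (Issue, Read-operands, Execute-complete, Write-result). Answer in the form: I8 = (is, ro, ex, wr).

I8 = (23, 24, 25, 26)

cycle 1: I1 issues→MulU
cycle 2: I1 reads
cycle 5: I1 exec-done
cycle 6: I1 writes R6
cycle 7: I2 issues→MulU
cycle 8: I2 reads
cycle 11: I2 exec-done
cycle 12: I2 writes R4
cycle 13: I3 issues→DivU
cycle 14: I3 reads; I4 issues→AddU
cycle 15: I4 reads; I5 issues→IntU
cycle 16: I5 reads; I6 issues→MulU
cycle 17: I4 exec-done; I5 exec-done; I6 reads
cycle 18: I4 writes R3; I5 writes R0
cycle 19: I7 issues→IntU
cycle 20: I6 exec-done; I7 reads
cycle 21: I3 exec-done; I6 writes R2; I7 exec-done
cycle 22: I3 writes R4; I7 writes R0
cycle 23: I8 issues→IntU
cycle 24: I8 reads
cycle 25: I8 exec-done
cycle 26: I8 writes R2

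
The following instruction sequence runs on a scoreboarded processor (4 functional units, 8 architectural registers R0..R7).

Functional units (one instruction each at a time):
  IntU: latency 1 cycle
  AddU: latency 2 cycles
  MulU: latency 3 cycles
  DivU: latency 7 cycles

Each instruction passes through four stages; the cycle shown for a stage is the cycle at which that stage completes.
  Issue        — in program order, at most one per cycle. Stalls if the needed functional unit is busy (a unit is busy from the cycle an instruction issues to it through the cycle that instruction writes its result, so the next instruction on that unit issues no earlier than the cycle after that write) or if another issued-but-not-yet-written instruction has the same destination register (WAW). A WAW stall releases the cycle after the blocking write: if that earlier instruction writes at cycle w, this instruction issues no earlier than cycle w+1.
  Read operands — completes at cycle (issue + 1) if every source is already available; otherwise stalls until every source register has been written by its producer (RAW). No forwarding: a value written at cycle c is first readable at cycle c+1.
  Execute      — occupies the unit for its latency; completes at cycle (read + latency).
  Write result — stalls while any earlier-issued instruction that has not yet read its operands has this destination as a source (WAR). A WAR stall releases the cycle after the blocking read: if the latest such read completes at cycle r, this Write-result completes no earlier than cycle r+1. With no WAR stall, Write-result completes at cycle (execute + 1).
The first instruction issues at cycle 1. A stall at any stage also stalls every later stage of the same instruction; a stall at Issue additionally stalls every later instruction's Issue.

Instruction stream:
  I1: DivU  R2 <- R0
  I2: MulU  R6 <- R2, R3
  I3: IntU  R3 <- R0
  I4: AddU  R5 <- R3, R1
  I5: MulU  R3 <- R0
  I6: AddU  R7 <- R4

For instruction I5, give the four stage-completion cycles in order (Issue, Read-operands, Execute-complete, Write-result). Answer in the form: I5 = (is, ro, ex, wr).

t=1  issue I1 (DivU)
t=2  I1 read-ops · issue I2 (MulU)
t=3  issue I3 (IntU)
t=4  I3 read-ops · issue I4 (AddU)
t=5  I3 finished on IntU
t=9  I1 finished on DivU
t=10  I1→R2
t=11  I2 read-ops
t=12  I3→R3
t=13  I4 read-ops
t=14  I2 finished on MulU
t=15  I2→R6 · I4 finished on AddU
t=16  I4→R5 · issue I5 (MulU)
t=17  I5 read-ops · issue I6 (AddU)
t=18  I6 read-ops
t=20  I5 finished on MulU · I6 finished on AddU
t=21  I5→R3 · I6→R7

I5 = (16, 17, 20, 21)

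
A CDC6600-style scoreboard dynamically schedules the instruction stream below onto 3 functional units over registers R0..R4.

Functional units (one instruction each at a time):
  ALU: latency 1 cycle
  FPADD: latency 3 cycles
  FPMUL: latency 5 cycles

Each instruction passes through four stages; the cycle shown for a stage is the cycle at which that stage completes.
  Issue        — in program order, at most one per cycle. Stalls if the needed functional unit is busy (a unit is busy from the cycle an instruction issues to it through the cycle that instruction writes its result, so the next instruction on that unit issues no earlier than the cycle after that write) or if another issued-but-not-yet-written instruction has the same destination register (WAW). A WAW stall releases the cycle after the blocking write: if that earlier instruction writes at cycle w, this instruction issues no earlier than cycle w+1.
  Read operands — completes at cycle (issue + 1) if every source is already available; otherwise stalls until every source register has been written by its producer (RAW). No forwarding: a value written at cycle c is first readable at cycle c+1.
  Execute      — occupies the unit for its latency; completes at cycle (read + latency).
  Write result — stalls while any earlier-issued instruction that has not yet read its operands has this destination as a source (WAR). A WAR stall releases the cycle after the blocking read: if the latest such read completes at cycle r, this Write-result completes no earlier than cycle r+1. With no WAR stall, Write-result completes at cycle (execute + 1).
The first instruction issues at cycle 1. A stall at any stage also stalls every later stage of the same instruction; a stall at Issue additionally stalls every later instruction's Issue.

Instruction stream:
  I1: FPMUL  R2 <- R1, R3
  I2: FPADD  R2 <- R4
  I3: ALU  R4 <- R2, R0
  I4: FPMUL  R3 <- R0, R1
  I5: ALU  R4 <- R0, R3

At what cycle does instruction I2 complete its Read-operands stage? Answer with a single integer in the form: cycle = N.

cycle = 10

cycle 1: I1→FPMUL
cycle 2: I1 RO
cycle 7: I1 EX
cycle 8: I1 WR R2
cycle 9: I2→FPADD
cycle 10: I2 RO | I3→ALU
cycle 11: I4→FPMUL
cycle 12: I4 RO
cycle 13: I2 EX
cycle 14: I2 WR R2
cycle 15: I3 RO
cycle 16: I3 EX
cycle 17: I3 WR R4 | I4 EX
cycle 18: I4 WR R3 | I5→ALU
cycle 19: I5 RO
cycle 20: I5 EX
cycle 21: I5 WR R4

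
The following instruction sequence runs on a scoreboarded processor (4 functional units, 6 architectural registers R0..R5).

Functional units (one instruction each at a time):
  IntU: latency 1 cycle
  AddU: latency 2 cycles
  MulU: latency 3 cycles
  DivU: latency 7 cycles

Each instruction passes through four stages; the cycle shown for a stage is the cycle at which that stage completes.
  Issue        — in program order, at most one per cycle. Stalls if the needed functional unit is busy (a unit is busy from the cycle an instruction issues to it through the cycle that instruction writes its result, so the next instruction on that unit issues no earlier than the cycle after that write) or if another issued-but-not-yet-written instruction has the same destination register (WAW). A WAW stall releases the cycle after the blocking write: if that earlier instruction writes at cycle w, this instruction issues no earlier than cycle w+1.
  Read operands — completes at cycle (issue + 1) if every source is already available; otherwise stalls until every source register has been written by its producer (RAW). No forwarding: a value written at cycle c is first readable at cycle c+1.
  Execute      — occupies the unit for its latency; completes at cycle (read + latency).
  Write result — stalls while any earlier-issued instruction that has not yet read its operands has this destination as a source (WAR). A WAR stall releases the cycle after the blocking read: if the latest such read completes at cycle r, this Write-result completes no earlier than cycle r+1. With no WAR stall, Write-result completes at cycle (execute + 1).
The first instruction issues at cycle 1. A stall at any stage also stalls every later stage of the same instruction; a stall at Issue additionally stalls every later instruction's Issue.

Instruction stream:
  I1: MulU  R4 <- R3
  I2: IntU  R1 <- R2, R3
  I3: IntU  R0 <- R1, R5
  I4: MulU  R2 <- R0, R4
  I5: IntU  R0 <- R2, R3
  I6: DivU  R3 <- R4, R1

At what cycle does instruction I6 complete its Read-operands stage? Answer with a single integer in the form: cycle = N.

I1 -> (1, 2, 5, 6)
I2 -> (2, 3, 4, 5)
I3 -> (6, 7, 8, 9)  // struct: IntU busy until I2 writes@5
I4 -> (7, 10, 13, 14)  // RAW R0: wait I3 write@9
I5 -> (10, 15, 16, 17)  // struct: IntU busy until I3 writes@9, RAW R2: wait I4 write@14
I6 -> (11, 12, 19, 20)

cycle = 12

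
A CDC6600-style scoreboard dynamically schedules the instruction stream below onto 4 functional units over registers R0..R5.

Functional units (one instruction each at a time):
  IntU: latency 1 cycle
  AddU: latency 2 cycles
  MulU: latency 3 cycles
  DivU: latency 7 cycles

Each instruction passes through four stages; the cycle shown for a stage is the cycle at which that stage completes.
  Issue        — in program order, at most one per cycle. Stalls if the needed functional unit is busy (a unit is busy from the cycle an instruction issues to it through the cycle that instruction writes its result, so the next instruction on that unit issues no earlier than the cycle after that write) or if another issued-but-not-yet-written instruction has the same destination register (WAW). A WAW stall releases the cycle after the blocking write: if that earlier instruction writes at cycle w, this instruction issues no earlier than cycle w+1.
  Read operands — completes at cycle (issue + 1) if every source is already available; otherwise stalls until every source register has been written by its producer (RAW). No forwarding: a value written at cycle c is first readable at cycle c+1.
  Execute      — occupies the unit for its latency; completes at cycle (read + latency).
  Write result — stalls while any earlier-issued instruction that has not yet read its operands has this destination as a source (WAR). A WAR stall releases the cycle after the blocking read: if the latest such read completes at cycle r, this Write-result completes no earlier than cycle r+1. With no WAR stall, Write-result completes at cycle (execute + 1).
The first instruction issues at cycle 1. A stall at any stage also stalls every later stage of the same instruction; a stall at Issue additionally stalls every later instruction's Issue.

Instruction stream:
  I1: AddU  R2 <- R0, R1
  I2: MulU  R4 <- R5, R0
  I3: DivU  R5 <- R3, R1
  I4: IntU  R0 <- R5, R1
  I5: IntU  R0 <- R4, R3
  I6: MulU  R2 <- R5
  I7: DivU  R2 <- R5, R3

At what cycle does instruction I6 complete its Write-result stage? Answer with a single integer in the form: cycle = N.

cycle = 22

cycle 1: I1 issues→AddU
cycle 2: I1 reads, I2 issues→MulU
cycle 3: I2 reads, I3 issues→DivU
cycle 4: I1 exec-done, I3 reads, I4 issues→IntU
cycle 5: I1 writes R2
cycle 6: I2 exec-done
cycle 7: I2 writes R4
cycle 11: I3 exec-done
cycle 12: I3 writes R5
cycle 13: I4 reads
cycle 14: I4 exec-done
cycle 15: I4 writes R0
cycle 16: I5 issues→IntU
cycle 17: I5 reads, I6 issues→MulU
cycle 18: I5 exec-done, I6 reads
cycle 19: I5 writes R0
cycle 21: I6 exec-done
cycle 22: I6 writes R2
cycle 23: I7 issues→DivU
cycle 24: I7 reads
cycle 31: I7 exec-done
cycle 32: I7 writes R2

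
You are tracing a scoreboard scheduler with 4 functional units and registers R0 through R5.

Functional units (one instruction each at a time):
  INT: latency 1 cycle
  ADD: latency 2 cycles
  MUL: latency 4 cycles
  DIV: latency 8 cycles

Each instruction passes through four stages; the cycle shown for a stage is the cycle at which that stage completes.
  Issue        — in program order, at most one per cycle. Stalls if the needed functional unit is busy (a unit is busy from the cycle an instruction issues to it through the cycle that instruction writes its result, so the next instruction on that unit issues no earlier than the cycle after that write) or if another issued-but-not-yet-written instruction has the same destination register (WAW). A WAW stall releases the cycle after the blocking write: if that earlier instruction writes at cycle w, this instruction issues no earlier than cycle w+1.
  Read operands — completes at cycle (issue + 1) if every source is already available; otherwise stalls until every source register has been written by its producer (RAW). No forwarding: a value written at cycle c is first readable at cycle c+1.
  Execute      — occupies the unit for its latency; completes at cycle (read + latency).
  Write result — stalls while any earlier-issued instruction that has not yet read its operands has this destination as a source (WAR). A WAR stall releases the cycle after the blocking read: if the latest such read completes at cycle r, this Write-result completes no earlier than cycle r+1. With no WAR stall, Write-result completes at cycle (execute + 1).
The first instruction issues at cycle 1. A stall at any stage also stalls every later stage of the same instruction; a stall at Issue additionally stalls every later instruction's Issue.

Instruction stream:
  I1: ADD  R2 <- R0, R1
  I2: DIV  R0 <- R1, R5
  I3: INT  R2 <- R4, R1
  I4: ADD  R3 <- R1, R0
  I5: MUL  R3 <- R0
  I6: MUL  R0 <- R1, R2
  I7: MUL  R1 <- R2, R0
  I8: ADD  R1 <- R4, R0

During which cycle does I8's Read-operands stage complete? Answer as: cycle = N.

cycle = 39

[1] I1 issues→ADD
[2] I1 reads | I2 issues→DIV
[3] I2 reads
[4] I1 exec-done
[5] I1 writes R2
[6] I3 issues→INT
[7] I3 reads | I4 issues→ADD
[8] I3 exec-done
[9] I3 writes R2
[11] I2 exec-done
[12] I2 writes R0
[13] I4 reads
[15] I4 exec-done
[16] I4 writes R3
[17] I5 issues→MUL
[18] I5 reads
[22] I5 exec-done
[23] I5 writes R3
[24] I6 issues→MUL
[25] I6 reads
[29] I6 exec-done
[30] I6 writes R0
[31] I7 issues→MUL
[32] I7 reads
[36] I7 exec-done
[37] I7 writes R1
[38] I8 issues→ADD
[39] I8 reads
[41] I8 exec-done
[42] I8 writes R1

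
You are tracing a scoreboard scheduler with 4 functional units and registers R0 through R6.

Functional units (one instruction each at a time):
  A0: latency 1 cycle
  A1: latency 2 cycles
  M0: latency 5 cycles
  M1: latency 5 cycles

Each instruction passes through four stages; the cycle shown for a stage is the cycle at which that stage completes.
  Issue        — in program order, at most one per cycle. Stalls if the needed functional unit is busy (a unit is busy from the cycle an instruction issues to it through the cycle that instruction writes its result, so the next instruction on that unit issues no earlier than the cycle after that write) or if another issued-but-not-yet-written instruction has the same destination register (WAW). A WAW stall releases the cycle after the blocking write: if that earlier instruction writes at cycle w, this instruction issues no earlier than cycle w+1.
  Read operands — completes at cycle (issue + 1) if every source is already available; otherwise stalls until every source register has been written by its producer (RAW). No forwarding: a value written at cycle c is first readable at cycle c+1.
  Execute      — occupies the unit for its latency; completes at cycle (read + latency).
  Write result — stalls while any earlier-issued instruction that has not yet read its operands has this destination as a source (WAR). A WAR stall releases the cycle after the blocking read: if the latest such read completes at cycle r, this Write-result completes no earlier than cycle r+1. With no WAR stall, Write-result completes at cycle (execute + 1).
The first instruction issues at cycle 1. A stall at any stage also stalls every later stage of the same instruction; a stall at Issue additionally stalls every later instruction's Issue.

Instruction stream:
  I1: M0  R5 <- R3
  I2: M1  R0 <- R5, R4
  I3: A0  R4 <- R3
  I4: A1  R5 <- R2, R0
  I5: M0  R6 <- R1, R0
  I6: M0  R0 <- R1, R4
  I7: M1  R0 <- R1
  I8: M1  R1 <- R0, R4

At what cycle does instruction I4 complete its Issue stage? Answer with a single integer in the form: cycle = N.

cycle = 9

[1] I1 dispatched to M0
[2] I1 operands ready; I2 dispatched to M1
[3] I3 dispatched to A0
[4] I3 operands ready
[5] I3 complete
[7] I1 complete
[8] R5←I1
[9] I2 operands ready; I4 dispatched to A1
[10] R4←I3; I5 dispatched to M0
[14] I2 complete
[15] R0←I2
[16] I4 operands ready; I5 operands ready
[18] I4 complete
[19] R5←I4
[21] I5 complete
[22] R6←I5
[23] I6 dispatched to M0
[24] I6 operands ready
[29] I6 complete
[30] R0←I6
[31] I7 dispatched to M1
[32] I7 operands ready
[37] I7 complete
[38] R0←I7
[39] I8 dispatched to M1
[40] I8 operands ready
[45] I8 complete
[46] R1←I8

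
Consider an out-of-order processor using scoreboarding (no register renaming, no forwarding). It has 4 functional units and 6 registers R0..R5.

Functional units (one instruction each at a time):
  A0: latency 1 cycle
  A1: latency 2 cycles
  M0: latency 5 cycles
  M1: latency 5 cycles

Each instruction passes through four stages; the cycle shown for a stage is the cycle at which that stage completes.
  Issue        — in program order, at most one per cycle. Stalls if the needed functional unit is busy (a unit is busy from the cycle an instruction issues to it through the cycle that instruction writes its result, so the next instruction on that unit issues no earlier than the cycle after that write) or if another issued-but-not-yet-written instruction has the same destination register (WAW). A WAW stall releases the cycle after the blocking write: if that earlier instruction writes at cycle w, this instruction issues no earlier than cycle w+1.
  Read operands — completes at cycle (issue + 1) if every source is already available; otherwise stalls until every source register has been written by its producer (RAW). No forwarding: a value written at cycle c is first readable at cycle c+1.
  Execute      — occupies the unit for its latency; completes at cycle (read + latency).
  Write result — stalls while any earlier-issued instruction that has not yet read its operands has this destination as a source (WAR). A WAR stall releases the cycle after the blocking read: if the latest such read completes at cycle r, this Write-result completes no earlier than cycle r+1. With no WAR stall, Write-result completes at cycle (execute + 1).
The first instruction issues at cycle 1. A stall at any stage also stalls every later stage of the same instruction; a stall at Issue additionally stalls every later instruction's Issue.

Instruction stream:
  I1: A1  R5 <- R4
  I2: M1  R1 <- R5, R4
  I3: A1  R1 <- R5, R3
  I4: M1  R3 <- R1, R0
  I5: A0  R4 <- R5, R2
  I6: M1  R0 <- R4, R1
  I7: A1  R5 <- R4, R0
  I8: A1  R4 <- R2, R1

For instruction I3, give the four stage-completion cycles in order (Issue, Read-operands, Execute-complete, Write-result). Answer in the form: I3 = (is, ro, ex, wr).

I1  is:1  ro:2  ex:4  wr:5
I2  is:2  ro:6  ex:11  wr:12  — RAW R5: wait I1 write@5
I3  is:13  ro:14  ex:16  wr:17  — WAW R1: wait I2 write@12
I4  is:14  ro:18  ex:23  wr:24  — RAW R1: wait I3 write@17
I5  is:15  ro:16  ex:17  wr:18
I6  is:25  ro:26  ex:31  wr:32  — struct: M1 busy until I4 writes@24
I7  is:26  ro:33  ex:35  wr:36  — RAW R0: wait I6 write@32
I8  is:37  ro:38  ex:40  wr:41  — struct: A1 busy until I7 writes@36

I3 = (13, 14, 16, 17)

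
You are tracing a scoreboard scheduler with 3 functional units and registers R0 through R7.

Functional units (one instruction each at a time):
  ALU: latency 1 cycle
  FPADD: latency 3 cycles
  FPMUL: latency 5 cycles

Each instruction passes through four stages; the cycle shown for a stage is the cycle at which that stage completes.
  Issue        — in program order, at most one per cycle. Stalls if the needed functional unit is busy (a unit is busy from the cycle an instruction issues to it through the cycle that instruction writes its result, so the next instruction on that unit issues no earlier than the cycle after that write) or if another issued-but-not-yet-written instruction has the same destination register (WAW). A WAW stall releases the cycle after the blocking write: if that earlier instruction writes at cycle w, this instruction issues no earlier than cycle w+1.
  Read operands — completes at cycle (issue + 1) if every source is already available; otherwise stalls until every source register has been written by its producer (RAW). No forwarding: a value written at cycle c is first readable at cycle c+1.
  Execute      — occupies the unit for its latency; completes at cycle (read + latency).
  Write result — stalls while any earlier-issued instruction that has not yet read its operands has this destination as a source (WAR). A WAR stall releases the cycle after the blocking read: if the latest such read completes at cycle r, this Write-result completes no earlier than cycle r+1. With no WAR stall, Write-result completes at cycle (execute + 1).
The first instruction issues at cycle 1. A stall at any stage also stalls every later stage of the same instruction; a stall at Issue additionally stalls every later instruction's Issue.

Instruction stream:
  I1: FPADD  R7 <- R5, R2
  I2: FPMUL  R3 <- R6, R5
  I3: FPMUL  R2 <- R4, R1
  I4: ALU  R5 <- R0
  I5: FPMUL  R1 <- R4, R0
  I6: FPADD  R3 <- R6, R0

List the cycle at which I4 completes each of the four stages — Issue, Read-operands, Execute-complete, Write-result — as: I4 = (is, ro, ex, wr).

[I1] 1/2/5/6
[I2] 2/3/8/9
[I3] 10/11/16/17  (struct: FPMUL busy until I2 writes@9)
[I4] 11/12/13/14
[I5] 18/19/24/25  (struct: FPMUL busy until I3 writes@17)
[I6] 19/20/23/24

I4 = (11, 12, 13, 14)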